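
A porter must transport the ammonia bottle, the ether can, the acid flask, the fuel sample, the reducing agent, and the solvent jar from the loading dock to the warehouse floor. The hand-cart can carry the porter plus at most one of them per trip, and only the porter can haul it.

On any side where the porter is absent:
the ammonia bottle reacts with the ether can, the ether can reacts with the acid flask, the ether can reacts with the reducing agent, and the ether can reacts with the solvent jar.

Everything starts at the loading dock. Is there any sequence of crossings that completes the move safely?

Following every safe sequence of crossings from the start, the most of the 6 that can be at the warehouse floor as the hand-cart arrives there on crossings 1, 3, 5 is 1, 2, 3 respectively; the best ever achieved is 3 of 6.
From crossing 7 on, no configuration arises that was not already reachable earlier: only 22 distinct safe configurations (who is on which side, and where the hand-cart is) can ever be reached, none of them has everyone across, and every continuation just revisits them. So no valid plan exists.

No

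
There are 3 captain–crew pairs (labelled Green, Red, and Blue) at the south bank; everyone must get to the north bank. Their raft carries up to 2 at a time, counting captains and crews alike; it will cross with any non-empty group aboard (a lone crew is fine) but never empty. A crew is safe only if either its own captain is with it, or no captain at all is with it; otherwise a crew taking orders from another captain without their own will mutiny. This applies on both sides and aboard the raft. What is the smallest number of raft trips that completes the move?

11

Counting alone: each trip to the north bank takes at most 2 across and each return brings at least 1 back, so after t trips out (and t−1 returns) at most 2t − (t−1) of the 6 are across; that first reaches 6 at t = 5, so at least 9 crossings are needed.
The safety rule pushes this higher. Following every safe sequence of crossings, the most of the 6 that can be at the north bank as the raft arrives there on crossing 9 is 5 — never all 6.
So no plan with fewer than 11 crossings exists, and this one achieves 11:
1. captain Green and crew Green cross → the north bank.
2. captain Green crosses ← the south bank.
3. crew Blue and crew Red cross → the north bank.
4. crew Green crosses ← the south bank.
5. captain Blue and captain Red cross → the north bank.
6. captain Red and crew Red cross ← the south bank.
7. captain Green and captain Red cross → the north bank.
8. crew Blue crosses ← the south bank.
9. crew Green and crew Red cross → the north bank.
10. captain Blue crosses ← the south bank.
11. captain Blue and crew Blue cross → the north bank.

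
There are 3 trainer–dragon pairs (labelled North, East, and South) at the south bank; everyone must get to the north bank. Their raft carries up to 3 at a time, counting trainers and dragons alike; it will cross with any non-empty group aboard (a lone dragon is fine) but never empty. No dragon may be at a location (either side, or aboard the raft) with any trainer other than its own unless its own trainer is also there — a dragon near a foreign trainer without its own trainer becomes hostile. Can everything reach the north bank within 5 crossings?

Yes — this plan uses 5 crossings (≤ 5):
1. dragon North and trainer North cross → the north bank.
2. trainer North crosses ← the south bank.
3. trainer East, trainer North, and trainer South cross → the north bank.
4. dragon North crosses ← the south bank.
5. dragon East, dragon North, and dragon South cross → the north bank.

Yes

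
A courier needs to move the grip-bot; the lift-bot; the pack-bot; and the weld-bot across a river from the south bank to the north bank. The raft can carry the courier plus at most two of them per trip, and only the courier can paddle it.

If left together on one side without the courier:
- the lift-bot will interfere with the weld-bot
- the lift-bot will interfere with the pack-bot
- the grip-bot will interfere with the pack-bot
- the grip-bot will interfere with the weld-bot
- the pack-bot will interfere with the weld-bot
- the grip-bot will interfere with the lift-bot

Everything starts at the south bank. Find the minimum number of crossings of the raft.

impossible

Whatever the first load, the items left behind include a forbidden pair without the courier. No opening move is safe, so no plan exists.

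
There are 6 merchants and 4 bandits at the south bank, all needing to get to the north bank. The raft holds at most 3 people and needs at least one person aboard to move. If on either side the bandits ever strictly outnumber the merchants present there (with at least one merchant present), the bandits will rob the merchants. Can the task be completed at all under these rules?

Yes

1. 2 bandits → the north bank.  (the south bank: 6M 2B; the north bank: 0M 2B)
2. 1 bandit ← the south bank.  (the south bank: 6M 3B; the north bank: 0M 1B)
3. 3 bandits → the north bank.  (the south bank: 6M 0B; the north bank: 0M 4B)
4. 1 bandit ← the south bank.  (the south bank: 6M 1B; the north bank: 0M 3B)
5. 3 merchants → the north bank.  (the south bank: 3M 1B; the north bank: 3M 3B)
6. 1 bandit ← the south bank.  (the south bank: 3M 2B; the north bank: 3M 2B)
7. 1 merchant and 2 bandits → the north bank.  (the south bank: 2M 0B; the north bank: 4M 4B)
8. 1 bandit ← the south bank.  (the south bank: 2M 1B; the north bank: 4M 3B)
9. 2 merchants and 1 bandit → the north bank.  (the south bank: 0M 0B; the north bank: 6M 4B)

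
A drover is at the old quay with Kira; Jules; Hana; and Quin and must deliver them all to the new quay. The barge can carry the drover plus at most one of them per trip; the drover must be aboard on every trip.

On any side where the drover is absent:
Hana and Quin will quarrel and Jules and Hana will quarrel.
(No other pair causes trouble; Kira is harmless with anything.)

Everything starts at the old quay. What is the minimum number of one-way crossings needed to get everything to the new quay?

9

Counting alone: the drover can take at most 1 across per trip to the new quay, so moving all 4 needs at least 4 loaded trips out, with a return between consecutive ones — at least 7 crossings.
The safety rule pushes this higher. Following every safe sequence of crossings, the most of the 4 that can be at the new quay as the barge arrives there on crossing 7 is 3 — never all 4.
So no plan with fewer than 9 crossings exists, and this one achieves 9:
1. Drover goes to the new quay with Hana.  [the old quay: Jules, Kira, Quin | the new quay: Hana]
2. Drover goes back to the old quay alone.  [the old quay: Jules, Kira, Quin | the new quay: Hana]
3. Drover goes to the new quay with Kira.  [the old quay: Jules, Quin | the new quay: Hana, Kira]
4. Drover goes back to the old quay alone.  [the old quay: Jules, Quin | the new quay: Hana, Kira]
5. Drover goes to the new quay with Jules.  [the old quay: Quin | the new quay: Hana, Jules, Kira]
6. Drover goes back to the old quay with Hana.  [the old quay: Hana, Quin | the new quay: Jules, Kira]
7. Drover goes to the new quay with Quin.  [the old quay: Hana | the new quay: Jules, Kira, Quin]
8. Drover goes back to the old quay alone.  [the old quay: Hana | the new quay: Jules, Kira, Quin]
9. Drover goes to the new quay with Hana.  [the old quay: — | the new quay: Hana, Jules, Kira, Quin]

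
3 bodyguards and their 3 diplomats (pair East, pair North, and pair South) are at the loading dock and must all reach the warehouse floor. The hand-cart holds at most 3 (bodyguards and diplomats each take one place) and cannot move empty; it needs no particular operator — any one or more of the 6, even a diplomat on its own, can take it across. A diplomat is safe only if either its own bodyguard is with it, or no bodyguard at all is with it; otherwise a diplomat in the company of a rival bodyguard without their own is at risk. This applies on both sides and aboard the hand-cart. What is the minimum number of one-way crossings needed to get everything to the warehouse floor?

Counting alone: each trip to the warehouse floor takes at most 3 across and each return brings at least 1 back, so after t trips out (and t−1 returns) at most 3t − (t−1) of the 6 are across; that first reaches 6 at t = 3, so at least 5 crossings are needed.
The plan below uses exactly 5 crossings, so it is optimal:
1. bodyguard East and diplomat East cross → the warehouse floor.
2. bodyguard East crosses ← the loading dock.
3. bodyguard East, bodyguard North, and bodyguard South cross → the warehouse floor.
4. diplomat East crosses ← the loading dock.
5. diplomat East, diplomat North, and diplomat South cross → the warehouse floor.

5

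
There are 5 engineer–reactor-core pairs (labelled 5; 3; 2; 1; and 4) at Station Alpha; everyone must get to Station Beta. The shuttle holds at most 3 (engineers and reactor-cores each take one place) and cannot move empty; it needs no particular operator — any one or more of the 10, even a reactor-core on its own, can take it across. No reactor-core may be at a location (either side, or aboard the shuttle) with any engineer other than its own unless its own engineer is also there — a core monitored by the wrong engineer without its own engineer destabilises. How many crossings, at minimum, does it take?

11

Counting alone: each trip to Station Beta takes at most 3 across and each return brings at least 1 back, so after t trips out (and t−1 returns) at most 3t − (t−1) of the 10 are across; that first reaches 10 at t = 5, so at least 9 crossings are needed.
The safety rule pushes this higher. Following every safe sequence of crossings, the most of the 10 that can be at Station Beta as the shuttle arrives there on crossing 9 is 9 — never all 10.
So no plan with fewer than 11 crossings exists, and this one achieves 11:
1. engineer 5 and reactor-core 5 cross → Station Beta.
2. engineer 5 crosses ← Station Alpha.
3. reactor-core 1, reactor-core 2, and reactor-core 3 cross → Station Beta.
4. reactor-core 5 crosses ← Station Alpha.
5. engineer 1, engineer 2, and engineer 3 cross → Station Beta.
6. engineer 3 and reactor-core 3 cross ← Station Alpha.
7. engineer 3, engineer 4, and engineer 5 cross → Station Beta.
8. reactor-core 2 crosses ← Station Alpha.
9. reactor-core 3 and reactor-core 5 cross → Station Beta.
10. reactor-core 5 crosses ← Station Alpha.
11. reactor-core 2, reactor-core 4, and reactor-core 5 cross → Station Beta.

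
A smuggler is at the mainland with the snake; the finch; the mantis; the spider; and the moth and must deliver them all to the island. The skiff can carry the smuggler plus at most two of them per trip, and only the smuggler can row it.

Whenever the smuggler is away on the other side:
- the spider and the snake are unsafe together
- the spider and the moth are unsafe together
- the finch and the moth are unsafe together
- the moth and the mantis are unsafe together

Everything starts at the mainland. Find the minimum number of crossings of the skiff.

Counting alone: the smuggler can take at most 2 across per trip to the island, so moving all 5 needs at least 3 loaded trips out, with a return between consecutive ones — at least 5 crossings.
The plan below uses exactly 5 crossings, so it is optimal:
1. Smuggler goes to the island with the moth and the snake.  [the mainland: the finch, the mantis, the spider | the island: the moth, the snake]
2. Smuggler goes back to the mainland alone.  [the mainland: the finch, the mantis, the spider | the island: the moth, the snake]
3. Smuggler goes to the island with the finch and the mantis.  [the mainland: the spider | the island: the finch, the mantis, the moth, the snake]
4. Smuggler goes back to the mainland with the moth.  [the mainland: the moth, the spider | the island: the finch, the mantis, the snake]
5. Smuggler goes to the island with the moth and the spider.  [the mainland: — | the island: the finch, the mantis, the moth, the snake, the spider]

5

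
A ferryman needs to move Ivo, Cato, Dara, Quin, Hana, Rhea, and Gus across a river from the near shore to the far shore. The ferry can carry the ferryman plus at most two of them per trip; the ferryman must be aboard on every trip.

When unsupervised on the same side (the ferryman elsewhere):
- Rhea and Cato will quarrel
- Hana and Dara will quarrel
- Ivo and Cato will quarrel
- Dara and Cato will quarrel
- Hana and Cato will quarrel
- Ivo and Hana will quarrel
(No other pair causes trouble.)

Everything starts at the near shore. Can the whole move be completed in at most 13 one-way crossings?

Yes

Yes — this plan uses 11 crossings (≤ 13):
1. Ferryman goes to the far shore with Cato and Hana.  [the near shore: Dara, Gus, Ivo, Quin, Rhea | the far shore: Cato, Hana]
2. Ferryman goes back to the near shore with Cato.  [the near shore: Cato, Dara, Gus, Ivo, Quin, Rhea | the far shore: Hana]
3. Ferryman goes to the far shore with Cato and Quin.  [the near shore: Dara, Gus, Ivo, Rhea | the far shore: Cato, Hana, Quin]
4. Ferryman goes back to the near shore with Cato.  [the near shore: Cato, Dara, Gus, Ivo, Rhea | the far shore: Hana, Quin]
5. Ferryman goes to the far shore with Cato and Rhea.  [the near shore: Dara, Gus, Ivo | the far shore: Cato, Hana, Quin, Rhea]
6. Ferryman goes back to the near shore with Cato.  [the near shore: Cato, Dara, Gus, Ivo | the far shore: Hana, Quin, Rhea]
7. Ferryman goes to the far shore with Dara and Ivo.  [the near shore: Cato, Gus | the far shore: Dara, Hana, Ivo, Quin, Rhea]
8. Ferryman goes back to the near shore with Hana.  [the near shore: Cato, Gus, Hana | the far shore: Dara, Ivo, Quin, Rhea]
9. Ferryman goes to the far shore with Cato and Gus.  [the near shore: Hana | the far shore: Cato, Dara, Gus, Ivo, Quin, Rhea]
10. Ferryman goes back to the near shore with Cato.  [the near shore: Cato, Hana | the far shore: Dara, Gus, Ivo, Quin, Rhea]
11. Ferryman goes to the far shore with Cato and Hana.  [the near shore: — | the far shore: Cato, Dara, Gus, Hana, Ivo, Quin, Rhea]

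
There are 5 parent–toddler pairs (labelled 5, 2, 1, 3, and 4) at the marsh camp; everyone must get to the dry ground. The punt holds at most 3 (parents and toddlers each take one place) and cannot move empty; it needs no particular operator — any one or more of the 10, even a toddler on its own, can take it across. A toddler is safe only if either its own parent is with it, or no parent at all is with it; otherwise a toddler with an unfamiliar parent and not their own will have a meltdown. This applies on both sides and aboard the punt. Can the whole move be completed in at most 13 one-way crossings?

Yes — this plan uses 11 crossings (≤ 13):
1. parent 5 and toddler 5 cross → the dry ground.
2. parent 5 crosses ← the marsh camp.
3. toddler 1, toddler 2, and toddler 3 cross → the dry ground.
4. toddler 5 crosses ← the marsh camp.
5. parent 1, parent 2, and parent 3 cross → the dry ground.
6. parent 2 and toddler 2 cross ← the marsh camp.
7. parent 2, parent 4, and parent 5 cross → the dry ground.
8. toddler 1 crosses ← the marsh camp.
9. toddler 2 and toddler 5 cross → the dry ground.
10. toddler 5 crosses ← the marsh camp.
11. toddler 1, toddler 4, and toddler 5 cross → the dry ground.

Yes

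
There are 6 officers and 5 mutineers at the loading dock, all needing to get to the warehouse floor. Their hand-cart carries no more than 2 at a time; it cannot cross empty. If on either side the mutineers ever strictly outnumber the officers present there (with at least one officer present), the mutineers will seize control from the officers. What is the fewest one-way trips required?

19

Counting alone: each trip to the warehouse floor takes at most 2 across and each return brings at least 1 back, so after t trips out (and t−1 returns) at most 2t − (t−1) of the 11 are across; that first reaches 11 at t = 10, so at least 19 crossings are needed.
The plan below uses exactly 19 crossings, so it is optimal:
1. 2 mutineers → the warehouse floor.  (the loading dock: 6O 3M; the warehouse floor: 0O 2M)
2. 1 mutineer ← the loading dock.  (the loading dock: 6O 4M; the warehouse floor: 0O 1M)
3. 2 mutineers → the warehouse floor.  (the loading dock: 6O 2M; the warehouse floor: 0O 3M)
4. 1 mutineer ← the loading dock.  (the loading dock: 6O 3M; the warehouse floor: 0O 2M)
5. 2 officers → the warehouse floor.  (the loading dock: 4O 3M; the warehouse floor: 2O 2M)
6. 1 mutineer ← the loading dock.  (the loading dock: 4O 4M; the warehouse floor: 2O 1M)
7. 1 officer and 1 mutineer → the warehouse floor.  (the loading dock: 3O 3M; the warehouse floor: 3O 2M)
8. 1 officer ← the loading dock.  (the loading dock: 4O 3M; the warehouse floor: 2O 2M)
9. 1 officer and 1 mutineer → the warehouse floor.  (the loading dock: 3O 2M; the warehouse floor: 3O 3M)
10. 1 mutineer ← the loading dock.  (the loading dock: 3O 3M; the warehouse floor: 3O 2M)
11. 1 officer and 1 mutineer → the warehouse floor.  (the loading dock: 2O 2M; the warehouse floor: 4O 3M)
12. 1 officer ← the loading dock.  (the loading dock: 3O 2M; the warehouse floor: 3O 3M)
13. 1 officer and 1 mutineer → the warehouse floor.  (the loading dock: 2O 1M; the warehouse floor: 4O 4M)
14. 1 mutineer ← the loading dock.  (the loading dock: 2O 2M; the warehouse floor: 4O 3M)
15. 1 officer and 1 mutineer → the warehouse floor.  (the loading dock: 1O 1M; the warehouse floor: 5O 4M)
16. 1 officer ← the loading dock.  (the loading dock: 2O 1M; the warehouse floor: 4O 4M)
17. 1 officer and 1 mutineer → the warehouse floor.  (the loading dock: 1O 0M; the warehouse floor: 5O 5M)
18. 1 mutineer ← the loading dock.  (the loading dock: 1O 1M; the warehouse floor: 5O 4M)
19. 1 officer and 1 mutineer → the warehouse floor.  (the loading dock: 0O 0M; the warehouse floor: 6O 5M)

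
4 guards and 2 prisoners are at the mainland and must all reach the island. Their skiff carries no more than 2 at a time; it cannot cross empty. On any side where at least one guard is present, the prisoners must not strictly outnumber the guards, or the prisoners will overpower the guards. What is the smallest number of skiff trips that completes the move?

9

Counting alone: each trip to the island takes at most 2 across and each return brings at least 1 back, so after t trips out (and t−1 returns) at most 2t − (t−1) of the 6 are across; that first reaches 6 at t = 5, so at least 9 crossings are needed.
The plan below uses exactly 9 crossings, so it is optimal:
1. 2 prisoners → the island.  (the mainland: 4G 0P; the island: 0G 2P)
2. 1 prisoner ← the mainland.  (the mainland: 4G 1P; the island: 0G 1P)
3. 2 guards → the island.  (the mainland: 2G 1P; the island: 2G 1P)
4. 1 prisoner ← the mainland.  (the mainland: 2G 2P; the island: 2G 0P)
5. 2 prisoners → the island.  (the mainland: 2G 0P; the island: 2G 2P)
6. 1 prisoner ← the mainland.  (the mainland: 2G 1P; the island: 2G 1P)
7. 1 guard and 1 prisoner → the island.  (the mainland: 1G 0P; the island: 3G 2P)
8. 1 prisoner ← the mainland.  (the mainland: 1G 1P; the island: 3G 1P)
9. 1 guard and 1 prisoner → the island.  (the mainland: 0G 0P; the island: 4G 2P)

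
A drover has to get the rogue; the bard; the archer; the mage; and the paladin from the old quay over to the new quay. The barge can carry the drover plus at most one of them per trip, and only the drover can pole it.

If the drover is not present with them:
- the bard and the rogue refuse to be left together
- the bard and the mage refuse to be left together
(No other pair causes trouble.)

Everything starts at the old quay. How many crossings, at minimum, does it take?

11

Counting alone: the drover can take at most 1 across per trip to the new quay, so moving all 5 needs at least 5 loaded trips out, with a return between consecutive ones — at least 9 crossings.
The safety rule pushes this higher. Following every safe sequence of crossings, the most of the 5 that can be at the new quay as the barge arrives there on crossing 9 is 4 — never all 5.
So no plan with fewer than 11 crossings exists, and this one achieves 11:
1. Drover goes to the new quay with the bard.  [the old quay: the archer, the mage, the paladin, the rogue | the new quay: the bard]
2. Drover goes back to the old quay alone.  [the old quay: the archer, the mage, the paladin, the rogue | the new quay: the bard]
3. Drover goes to the new quay with the rogue.  [the old quay: the archer, the mage, the paladin | the new quay: the bard, the rogue]
4. Drover goes back to the old quay with the bard.  [the old quay: the archer, the bard, the mage, the paladin | the new quay: the rogue]
5. Drover goes to the new quay with the mage.  [the old quay: the archer, the bard, the paladin | the new quay: the mage, the rogue]
6. Drover goes back to the old quay alone.  [the old quay: the archer, the bard, the paladin | the new quay: the mage, the rogue]
7. Drover goes to the new quay with the archer.  [the old quay: the bard, the paladin | the new quay: the archer, the mage, the rogue]
8. Drover goes back to the old quay alone.  [the old quay: the bard, the paladin | the new quay: the archer, the mage, the rogue]
9. Drover goes to the new quay with the paladin.  [the old quay: the bard | the new quay: the archer, the mage, the paladin, the rogue]
10. Drover goes back to the old quay alone.  [the old quay: the bard | the new quay: the archer, the mage, the paladin, the rogue]
11. Drover goes to the new quay with the bard.  [the old quay: — | the new quay: the archer, the bard, the mage, the paladin, the rogue]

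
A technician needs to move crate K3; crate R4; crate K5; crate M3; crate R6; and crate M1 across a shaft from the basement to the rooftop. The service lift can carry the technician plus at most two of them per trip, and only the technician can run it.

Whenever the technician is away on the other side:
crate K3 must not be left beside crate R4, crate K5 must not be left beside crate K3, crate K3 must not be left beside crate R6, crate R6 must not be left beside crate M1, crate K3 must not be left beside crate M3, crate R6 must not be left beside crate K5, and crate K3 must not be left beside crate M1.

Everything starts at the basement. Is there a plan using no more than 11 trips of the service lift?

Yes — this plan uses 9 crossings (≤ 11):
1. Technician goes to the rooftop with crate K3 and crate R6.  [the basement: crate K5, crate M1, crate M3, crate R4 | the rooftop: crate K3, crate R6]
2. Technician goes back to the basement with crate K3.  [the basement: crate K3, crate K5, crate M1, crate M3, crate R4 | the rooftop: crate R6]
3. Technician goes to the rooftop with crate K3 and crate R4.  [the basement: crate K5, crate M1, crate M3 | the rooftop: crate K3, crate R4, crate R6]
4. Technician goes back to the basement with crate K3.  [the basement: crate K3, crate K5, crate M1, crate M3 | the rooftop: crate R4, crate R6]
5. Technician goes to the rooftop with crate K3 and crate M3.  [the basement: crate K5, crate M1 | the rooftop: crate K3, crate M3, crate R4, crate R6]
6. Technician goes back to the basement with crate K3.  [the basement: crate K3, crate K5, crate M1 | the rooftop: crate M3, crate R4, crate R6]
7. Technician goes to the rooftop with crate K5 and crate M1.  [the basement: crate K3 | the rooftop: crate K5, crate M1, crate M3, crate R4, crate R6]
8. Technician goes back to the basement with crate R6.  [the basement: crate K3, crate R6 | the rooftop: crate K5, crate M1, crate M3, crate R4]
9. Technician goes to the rooftop with crate K3 and crate R6.  [the basement: — | the rooftop: crate K3, crate K5, crate M1, crate M3, crate R4, crate R6]

Yes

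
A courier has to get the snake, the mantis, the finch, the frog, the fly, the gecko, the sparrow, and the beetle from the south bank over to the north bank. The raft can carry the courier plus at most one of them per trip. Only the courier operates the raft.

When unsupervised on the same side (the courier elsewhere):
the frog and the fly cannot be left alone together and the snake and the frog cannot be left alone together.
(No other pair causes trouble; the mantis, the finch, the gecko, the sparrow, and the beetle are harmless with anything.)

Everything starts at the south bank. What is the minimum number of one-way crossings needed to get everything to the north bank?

17

Counting alone: the courier can take at most 1 across per trip to the north bank, so moving all 8 needs at least 8 loaded trips out, with a return between consecutive ones — at least 15 crossings.
The safety rule pushes this higher. Following every safe sequence of crossings, the most of the 8 that can be at the north bank as the raft arrives there on crossing 15 is 7 — never all 8.
So no plan with fewer than 17 crossings exists, and this one achieves 17:
1. Courier goes to the north bank with the frog.  [the south bank: the beetle, the finch, the fly, the gecko, the mantis, the snake, the sparrow | the north bank: the frog]
2. Courier goes back to the south bank alone.  [the south bank: the beetle, the finch, the fly, the gecko, the mantis, the snake, the sparrow | the north bank: the frog]
3. Courier goes to the north bank with the snake.  [the south bank: the beetle, the finch, the fly, the gecko, the mantis, the sparrow | the north bank: the frog, the snake]
4. Courier goes back to the south bank with the frog.  [the south bank: the beetle, the finch, the fly, the frog, the gecko, the mantis, the sparrow | the north bank: the snake]
5. Courier goes to the north bank with the fly.  [the south bank: the beetle, the finch, the frog, the gecko, the mantis, the sparrow | the north bank: the fly, the snake]
6. Courier goes back to the south bank alone.  [the south bank: the beetle, the finch, the frog, the gecko, the mantis, the sparrow | the north bank: the fly, the snake]
7. Courier goes to the north bank with the mantis.  [the south bank: the beetle, the finch, the frog, the gecko, the sparrow | the north bank: the fly, the mantis, the snake]
8. Courier goes back to the south bank alone.  [the south bank: the beetle, the finch, the frog, the gecko, the sparrow | the north bank: the fly, the mantis, the snake]
9. Courier goes to the north bank with the finch.  [the south bank: the beetle, the frog, the gecko, the sparrow | the north bank: the finch, the fly, the mantis, the snake]
10. Courier goes back to the south bank alone.  [the south bank: the beetle, the frog, the gecko, the sparrow | the north bank: the finch, the fly, the mantis, the snake]
11. Courier goes to the north bank with the gecko.  [the south bank: the beetle, the frog, the sparrow | the north bank: the finch, the fly, the gecko, the mantis, the snake]
12. Courier goes back to the south bank alone.  [the south bank: the beetle, the frog, the sparrow | the north bank: the finch, the fly, the gecko, the mantis, the snake]
13. Courier goes to the north bank with the sparrow.  [the south bank: the beetle, the frog | the north bank: the finch, the fly, the gecko, the mantis, the snake, the sparrow]
14. Courier goes back to the south bank alone.  [the south bank: the beetle, the frog | the north bank: the finch, the fly, the gecko, the mantis, the snake, the sparrow]
15. Courier goes to the north bank with the beetle.  [the south bank: the frog | the north bank: the beetle, the finch, the fly, the gecko, the mantis, the snake, the sparrow]
16. Courier goes back to the south bank alone.  [the south bank: the frog | the north bank: the beetle, the finch, the fly, the gecko, the mantis, the snake, the sparrow]
17. Courier goes to the north bank with the frog.  [the south bank: — | the north bank: the beetle, the finch, the fly, the frog, the gecko, the mantis, the snake, the sparrow]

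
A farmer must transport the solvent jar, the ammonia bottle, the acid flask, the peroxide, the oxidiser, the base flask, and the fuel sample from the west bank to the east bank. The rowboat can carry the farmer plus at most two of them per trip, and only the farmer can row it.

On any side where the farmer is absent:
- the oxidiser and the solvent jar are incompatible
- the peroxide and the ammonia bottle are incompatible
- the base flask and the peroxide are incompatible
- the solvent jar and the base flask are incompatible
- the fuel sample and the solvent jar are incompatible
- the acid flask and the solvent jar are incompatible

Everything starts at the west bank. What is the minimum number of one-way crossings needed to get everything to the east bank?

9

Counting alone: the farmer can take at most 2 across per trip to the east bank, so moving all 7 needs at least 4 loaded trips out, with a return between consecutive ones — at least 7 crossings.
The safety rule pushes this higher. Following every safe sequence of crossings, the most of the 7 that can be at the east bank as the rowboat arrives there on crossing 7 is 6 — never all 7.
So no plan with fewer than 9 crossings exists, and this one achieves 9:
1. Farmer goes to the east bank with the peroxide and the solvent jar.
2. Farmer goes back to the west bank alone.
3. Farmer goes to the east bank with the ammonia bottle.
4. Farmer goes back to the west bank with the peroxide.
5. Farmer goes to the east bank with the acid flask and the base flask.
6. Farmer goes back to the west bank with the solvent jar.
7. Farmer goes to the east bank with the fuel sample and the oxidiser.
8. Farmer goes back to the west bank alone.
9. Farmer goes to the east bank with the peroxide and the solvent jar.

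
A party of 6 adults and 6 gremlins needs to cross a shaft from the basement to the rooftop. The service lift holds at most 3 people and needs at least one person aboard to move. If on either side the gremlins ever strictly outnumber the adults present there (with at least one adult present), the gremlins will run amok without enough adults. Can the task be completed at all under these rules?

Following every safe sequence of crossings from the start, the most of the 12 that can be at the rooftop as the service lift arrives there on crossings 1, 3, 5 is 3, 5, 6 respectively; the best ever achieved is 6 of 12.
From crossing 7 on, no configuration arises that was not already reachable earlier: only 17 distinct safe configurations (who is on which side, and where the service lift is) can ever be reached, none of them has everyone across, and every continuation just revisits them. They are: 0 adults + 0 gremlins across (service lift back at the start); 0 adults + 1 gremlin across (service lift there); 0 adults + 1 gremlin across (service lift back at the start); 0 adults + 2 gremlins across (service lift there); 0 adults + 2 gremlins across (service lift back at the start); 0 adults + 3 gremlins across (service lift there); 0 adults + 3 gremlins across (service lift back at the start); 0 adults + 4 gremlins across (service lift there); 0 adults + 4 gremlins across (service lift back at the start); 0 adults + 5 gremlins across (service lift there); 0 adults + 5 gremlins across (service lift back at the start); 0 adults + 6 gremlins across (service lift there); 1 adult + 1 gremlin across (service lift there); 1 adult + 1 gremlin across (service lift back at the start); 2 adults + 2 gremlins across (service lift there); 2 adults + 2 gremlins across (service lift back at the start); 3 adults + 3 gremlins across (service lift there). So no valid plan exists.

No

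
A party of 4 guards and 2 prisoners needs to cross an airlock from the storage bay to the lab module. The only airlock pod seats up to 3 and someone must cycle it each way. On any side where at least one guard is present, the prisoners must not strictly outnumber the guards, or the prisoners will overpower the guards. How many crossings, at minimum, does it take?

5

Counting alone: each trip to the lab module takes at most 3 across and each return brings at least 1 back, so after t trips out (and t−1 returns) at most 3t − (t−1) of the 6 are across; that first reaches 6 at t = 3, so at least 5 crossings are needed.
The plan below uses exactly 5 crossings, so it is optimal:
1. 2 prisoners → the lab module.  (the storage bay: 4G 0P; the lab module: 0G 2P)
2. 1 prisoner ← the storage bay.  (the storage bay: 4G 1P; the lab module: 0G 1P)
3. 2 guards and 1 prisoner → the lab module.  (the storage bay: 2G 0P; the lab module: 2G 2P)
4. 1 prisoner ← the storage bay.  (the storage bay: 2G 1P; the lab module: 2G 1P)
5. 2 guards and 1 prisoner → the lab module.  (the storage bay: 0G 0P; the lab module: 4G 2P)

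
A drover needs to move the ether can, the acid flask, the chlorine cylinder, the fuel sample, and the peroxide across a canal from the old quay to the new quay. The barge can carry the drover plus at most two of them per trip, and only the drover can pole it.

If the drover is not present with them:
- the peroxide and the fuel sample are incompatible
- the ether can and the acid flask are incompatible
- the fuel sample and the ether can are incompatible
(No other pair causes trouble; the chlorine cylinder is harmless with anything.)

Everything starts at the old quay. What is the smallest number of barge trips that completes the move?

5

Counting alone: the drover can take at most 2 across per trip to the new quay, so moving all 5 needs at least 3 loaded trips out, with a return between consecutive ones — at least 5 crossings.
The plan below uses exactly 5 crossings, so it is optimal:
1. Drover goes to the new quay with the ether can and the fuel sample.
2. Drover goes back to the old quay with the ether can.
3. Drover goes to the new quay with the acid flask and the chlorine cylinder.
4. Drover goes back to the old quay alone.
5. Drover goes to the new quay with the ether can and the peroxide.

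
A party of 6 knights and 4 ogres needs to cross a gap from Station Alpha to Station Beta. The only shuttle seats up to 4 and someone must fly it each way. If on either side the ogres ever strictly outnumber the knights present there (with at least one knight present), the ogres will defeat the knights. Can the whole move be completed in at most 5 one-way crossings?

Yes — this plan uses 5 crossings (≤ 5):
1. 4 ogres → Station Beta.  (Station Alpha: 6K 0O; Station Beta: 0K 4O)
2. 1 ogre ← Station Alpha.  (Station Alpha: 6K 1O; Station Beta: 0K 3O)
3. 4 knights → Station Beta.  (Station Alpha: 2K 1O; Station Beta: 4K 3O)
4. 1 ogre ← Station Alpha.  (Station Alpha: 2K 2O; Station Beta: 4K 2O)
5. 2 knights and 2 ogres → Station Beta.  (Station Alpha: 0K 0O; Station Beta: 6K 4O)

Yes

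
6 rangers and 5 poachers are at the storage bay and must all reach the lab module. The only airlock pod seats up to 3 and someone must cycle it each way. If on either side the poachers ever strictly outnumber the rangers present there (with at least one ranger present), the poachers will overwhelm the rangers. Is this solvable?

1. 3 poachers → the lab module.  (the storage bay: 6R 2P; the lab module: 0R 3P)
2. 1 poacher ← the storage bay.  (the storage bay: 6R 3P; the lab module: 0R 2P)
3. 3 rangers → the lab module.  (the storage bay: 3R 3P; the lab module: 3R 2P)
4. 1 ranger ← the storage bay.  (the storage bay: 4R 3P; the lab module: 2R 2P)
5. 2 rangers and 1 poacher → the lab module.  (the storage bay: 2R 2P; the lab module: 4R 3P)
6. 1 ranger ← the storage bay.  (the storage bay: 3R 2P; the lab module: 3R 3P)
7. 2 rangers and 1 poacher → the lab module.  (the storage bay: 1R 1P; the lab module: 5R 4P)
8. 1 ranger ← the storage bay.  (the storage bay: 2R 1P; the lab module: 4R 4P)
9. 2 rangers and 1 poacher → the lab module.  (the storage bay: 0R 0P; the lab module: 6R 5P)

Yes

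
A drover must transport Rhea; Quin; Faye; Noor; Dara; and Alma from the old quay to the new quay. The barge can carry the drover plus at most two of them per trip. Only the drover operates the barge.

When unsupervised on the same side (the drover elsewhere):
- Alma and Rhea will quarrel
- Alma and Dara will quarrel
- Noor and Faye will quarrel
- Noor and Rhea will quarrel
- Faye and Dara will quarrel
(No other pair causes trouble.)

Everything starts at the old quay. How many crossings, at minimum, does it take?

impossible

Whatever the first load, the items left behind include a forbidden pair without the drover. No opening move is safe, so no plan exists.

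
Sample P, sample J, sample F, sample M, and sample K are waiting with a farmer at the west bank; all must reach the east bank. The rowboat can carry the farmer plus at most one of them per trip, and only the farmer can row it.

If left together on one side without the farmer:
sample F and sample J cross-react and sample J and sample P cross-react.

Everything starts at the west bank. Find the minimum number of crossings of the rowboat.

11

Counting alone: the farmer can take at most 1 across per trip to the east bank, so moving all 5 needs at least 5 loaded trips out, with a return between consecutive ones — at least 9 crossings.
The safety rule pushes this higher. Following every safe sequence of crossings, the most of the 5 that can be at the east bank as the rowboat arrives there on crossing 9 is 4 — never all 5.
So no plan with fewer than 11 crossings exists, and this one achieves 11:
1. Farmer goes to the east bank with sample J.
2. Farmer goes back to the west bank alone.
3. Farmer goes to the east bank with sample P.
4. Farmer goes back to the west bank with sample J.
5. Farmer goes to the east bank with sample F.
6. Farmer goes back to the west bank alone.
7. Farmer goes to the east bank with sample M.
8. Farmer goes back to the west bank alone.
9. Farmer goes to the east bank with sample K.
10. Farmer goes back to the west bank alone.
11. Farmer goes to the east bank with sample J.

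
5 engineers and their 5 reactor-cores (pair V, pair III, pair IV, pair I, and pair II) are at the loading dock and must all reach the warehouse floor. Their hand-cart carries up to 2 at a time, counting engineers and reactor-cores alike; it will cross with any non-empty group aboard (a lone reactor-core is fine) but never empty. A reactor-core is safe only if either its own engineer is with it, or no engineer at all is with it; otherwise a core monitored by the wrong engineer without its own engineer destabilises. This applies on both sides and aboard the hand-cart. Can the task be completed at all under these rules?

Following every safe sequence of crossings from the start, the most of the 10 that can be at the warehouse floor as the hand-cart arrives there on crossings 1, 3, 5, 7 is 2, 3, 4, 5 respectively; the best ever achieved is 5 of 10.
From crossing 9 on, no configuration arises that was not already reachable earlier: only 82 distinct safe configurations (who is on which side, and where the hand-cart is) can ever be reached, none of them has everyone across, and every continuation just revisits them. So no valid plan exists.

No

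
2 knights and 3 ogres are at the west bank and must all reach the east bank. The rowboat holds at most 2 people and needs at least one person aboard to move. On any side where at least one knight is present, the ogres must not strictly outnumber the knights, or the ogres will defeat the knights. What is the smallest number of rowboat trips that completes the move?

impossible

The ogres already outnumber the knights at the west bank before anyone moves, so the starting position itself is disallowed.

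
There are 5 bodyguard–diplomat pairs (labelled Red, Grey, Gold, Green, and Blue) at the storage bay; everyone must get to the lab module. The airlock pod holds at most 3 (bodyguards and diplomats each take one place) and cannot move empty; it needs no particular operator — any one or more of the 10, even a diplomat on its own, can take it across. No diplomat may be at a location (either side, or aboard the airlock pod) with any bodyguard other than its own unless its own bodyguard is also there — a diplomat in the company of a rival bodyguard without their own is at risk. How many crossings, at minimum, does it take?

Counting alone: each trip to the lab module takes at most 3 across and each return brings at least 1 back, so after t trips out (and t−1 returns) at most 3t − (t−1) of the 10 are across; that first reaches 10 at t = 5, so at least 9 crossings are needed.
The safety rule pushes this higher. Following every safe sequence of crossings, the most of the 10 that can be at the lab module as the airlock pod arrives there on crossing 9 is 9 — never all 10.
So no plan with fewer than 11 crossings exists, and this one achieves 11:
1. bodyguard Red and diplomat Red cross → the lab module.
2. bodyguard Red crosses ← the storage bay.
3. diplomat Gold, diplomat Green, and diplomat Grey cross → the lab module.
4. diplomat Red crosses ← the storage bay.
5. bodyguard Gold, bodyguard Green, and bodyguard Grey cross → the lab module.
6. bodyguard Grey and diplomat Grey cross ← the storage bay.
7. bodyguard Blue, bodyguard Grey, and bodyguard Red cross → the lab module.
8. diplomat Gold crosses ← the storage bay.
9. diplomat Grey and diplomat Red cross → the lab module.
10. diplomat Red crosses ← the storage bay.
11. diplomat Blue, diplomat Gold, and diplomat Red cross → the lab module.

11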